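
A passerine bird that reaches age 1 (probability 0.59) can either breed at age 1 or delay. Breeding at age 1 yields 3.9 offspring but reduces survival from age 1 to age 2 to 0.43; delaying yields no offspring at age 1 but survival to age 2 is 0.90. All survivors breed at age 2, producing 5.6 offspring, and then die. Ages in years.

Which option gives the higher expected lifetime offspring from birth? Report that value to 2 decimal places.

breed at age 1: R₀ = 0.59 × (3.9 + 0.43 × 5.6) = 0.59 × 6.3080 = 3.7217
delay to age 2: R₀ = 0.59 × (0.90 × 5.6) = 0.59 × 5.0400 = 2.9736
Higher: breed at age 1 (3.7217).

3.72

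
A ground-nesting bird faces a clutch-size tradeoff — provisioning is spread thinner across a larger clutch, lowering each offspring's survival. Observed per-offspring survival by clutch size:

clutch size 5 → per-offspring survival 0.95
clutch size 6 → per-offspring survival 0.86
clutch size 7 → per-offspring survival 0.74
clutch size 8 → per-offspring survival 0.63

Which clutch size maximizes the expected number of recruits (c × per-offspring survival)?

7

Expected recruits = c × s(c):
  c=5: 5 × 0.95 = 4.750
  c=6: 6 × 0.86 = 5.160
  c=7: 7 × 0.74 = 5.180
  c=8: 8 × 0.63 = 5.040
Maximum at c = 7 (5.180 recruits).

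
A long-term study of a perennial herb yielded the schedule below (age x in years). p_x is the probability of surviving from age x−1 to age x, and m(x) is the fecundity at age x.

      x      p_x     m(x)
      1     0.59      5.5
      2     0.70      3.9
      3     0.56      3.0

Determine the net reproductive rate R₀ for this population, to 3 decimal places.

Survivorship from birth: l_x = p_1·p_2·…·p_x.
  l_1 = 0.59000
  l_2 = 0.41300
  l_3 = 0.23128
R₀ = Σ l_x m(x):
  age 1: 0.59000 × 5.5 = 3.2450
  age 2: 0.41300 × 3.9 = 1.6107
  age 3: 0.23128 × 3.0 = 0.6938
R₀ = 3.2450 + 1.6107 + 0.6938 = 5.5495

5.550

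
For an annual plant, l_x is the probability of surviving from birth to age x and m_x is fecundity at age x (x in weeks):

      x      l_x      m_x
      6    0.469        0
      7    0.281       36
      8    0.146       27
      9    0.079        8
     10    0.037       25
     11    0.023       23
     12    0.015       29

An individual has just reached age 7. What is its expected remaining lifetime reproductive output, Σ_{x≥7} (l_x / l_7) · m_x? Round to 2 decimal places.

59.00

l_7 = 0.281. Conditional survival from age 7 to x is l_x / l_7.
  x=7: (0.281/0.281) × 36 = 36.0000
  x=8: (0.146/0.281) × 27 = 14.0285
  x=9: (0.079/0.281) × 8 = 2.2491
  x=10: (0.037/0.281) × 25 = 3.2918
  x=11: (0.023/0.281) × 23 = 1.8826
  x=12: (0.015/0.281) × 29 = 1.5480
Sum = 36.0000 + 14.0285 + 2.2491 + 3.2918 + 1.8826 + 1.5480 = 59.0000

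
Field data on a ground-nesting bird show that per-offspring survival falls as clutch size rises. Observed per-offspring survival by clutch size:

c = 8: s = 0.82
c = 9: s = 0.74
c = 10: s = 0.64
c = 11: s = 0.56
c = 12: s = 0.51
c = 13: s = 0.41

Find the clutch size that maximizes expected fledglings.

Expected fledglings = c × s(c):
  c=8: 8 × 0.82 = 6.560
  c=9: 9 × 0.74 = 6.660
  c=10: 10 × 0.64 = 6.400
  c=11: 11 × 0.56 = 6.160
  c=12: 12 × 0.51 = 6.120
  c=13: 13 × 0.41 = 5.330
Maximum at c = 9 (6.660 fledglings).

9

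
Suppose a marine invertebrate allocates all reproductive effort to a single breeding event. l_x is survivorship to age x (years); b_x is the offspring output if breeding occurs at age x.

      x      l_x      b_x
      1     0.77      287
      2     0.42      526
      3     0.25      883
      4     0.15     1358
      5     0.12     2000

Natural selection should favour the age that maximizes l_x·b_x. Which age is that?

5

Expected offspring if breeding at age x = l_x × b_x:
  age 1: 0.77 × 287 = 220.990
  age 2: 0.42 × 526 = 220.920
  age 3: 0.25 × 883 = 220.750
  age 4: 0.15 × 1358 = 203.700
  age 5: 0.12 × 2000 = 240.000
Maximum at age 5 (240.000).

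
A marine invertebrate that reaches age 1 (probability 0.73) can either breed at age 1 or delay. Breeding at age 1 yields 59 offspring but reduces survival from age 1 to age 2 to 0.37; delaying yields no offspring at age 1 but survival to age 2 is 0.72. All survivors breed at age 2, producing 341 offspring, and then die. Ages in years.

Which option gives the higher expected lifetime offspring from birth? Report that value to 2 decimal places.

breed at age 1: R₀ = 0.73 × (59 + 0.37 × 341) = 0.73 × 185.1700 = 135.1741
delay to age 2: R₀ = 0.73 × (0.72 × 341) = 0.73 × 245.5200 = 179.2296
Higher: delay to age 2 (179.2296).

179.23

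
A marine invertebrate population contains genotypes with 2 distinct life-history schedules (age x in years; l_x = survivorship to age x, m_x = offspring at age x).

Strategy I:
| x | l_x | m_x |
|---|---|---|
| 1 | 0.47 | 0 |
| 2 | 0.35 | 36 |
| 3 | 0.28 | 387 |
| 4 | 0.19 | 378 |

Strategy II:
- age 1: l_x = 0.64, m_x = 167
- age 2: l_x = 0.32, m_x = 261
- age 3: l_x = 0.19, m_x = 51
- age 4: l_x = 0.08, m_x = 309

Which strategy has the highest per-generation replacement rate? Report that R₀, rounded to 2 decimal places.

Strategy I: R₀ = 0.47×0 + 0.35×36 + 0.28×387 + 0.19×378 = 192.7800
Strategy II: R₀ = 0.64×167 + 0.32×261 + 0.19×51 + 0.08×309 = 224.8100
Highest R₀: strategy II with 224.8100.

224.81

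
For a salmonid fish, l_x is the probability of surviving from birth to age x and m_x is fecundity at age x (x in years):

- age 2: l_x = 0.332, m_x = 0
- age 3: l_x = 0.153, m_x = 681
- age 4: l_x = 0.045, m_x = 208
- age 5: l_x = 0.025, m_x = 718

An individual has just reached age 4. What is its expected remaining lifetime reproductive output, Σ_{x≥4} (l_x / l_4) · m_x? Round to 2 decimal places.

l_4 = 0.045. Conditional survival from age 4 to x is l_x / l_4.
  x=4: (0.045/0.045) × 208 = 208.0000
  x=5: (0.025/0.045) × 718 = 398.8889
Sum = 208.0000 + 398.8889 = 606.8889

606.89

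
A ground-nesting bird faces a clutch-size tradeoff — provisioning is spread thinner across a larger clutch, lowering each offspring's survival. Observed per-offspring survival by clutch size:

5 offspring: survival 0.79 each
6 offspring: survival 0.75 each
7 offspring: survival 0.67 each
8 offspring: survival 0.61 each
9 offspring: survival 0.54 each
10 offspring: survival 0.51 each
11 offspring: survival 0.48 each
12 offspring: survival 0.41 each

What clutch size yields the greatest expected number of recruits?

11

Expected recruits = c × s(c):
  c=5: 5 × 0.79 = 3.950
  c=6: 6 × 0.75 = 4.500
  c=7: 7 × 0.67 = 4.690
  c=8: 8 × 0.61 = 4.880
  c=9: 9 × 0.54 = 4.860
  c=10: 10 × 0.51 = 5.100
  c=11: 11 × 0.48 = 5.280
  c=12: 12 × 0.41 = 4.920
Maximum at c = 11 (5.280 recruits).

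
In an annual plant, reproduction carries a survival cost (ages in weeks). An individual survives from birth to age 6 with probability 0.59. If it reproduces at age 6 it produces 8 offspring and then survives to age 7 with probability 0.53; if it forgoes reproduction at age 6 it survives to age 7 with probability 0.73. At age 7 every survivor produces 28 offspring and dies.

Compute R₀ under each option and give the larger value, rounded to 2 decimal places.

13.48

breed at age 6: R₀ = 0.59 × (8 + 0.53 × 28) = 0.59 × 22.8400 = 13.4756
delay to age 7: R₀ = 0.59 × (0.73 × 28) = 0.59 × 20.4400 = 12.0596
Higher: breed at age 6 (13.4756).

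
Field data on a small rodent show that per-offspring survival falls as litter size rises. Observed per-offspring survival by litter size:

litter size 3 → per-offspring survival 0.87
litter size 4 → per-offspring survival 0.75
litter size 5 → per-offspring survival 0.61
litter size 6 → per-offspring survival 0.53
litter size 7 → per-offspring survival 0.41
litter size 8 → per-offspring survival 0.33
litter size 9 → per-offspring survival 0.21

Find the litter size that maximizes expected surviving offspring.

Expected surviving offspring = c × s(c):
  c=3: 3 × 0.87 = 2.610
  c=4: 4 × 0.75 = 3.000
  c=5: 5 × 0.61 = 3.050
  c=6: 6 × 0.53 = 3.180
  c=7: 7 × 0.41 = 2.870
  c=8: 8 × 0.33 = 2.640
  c=9: 9 × 0.21 = 1.890
Maximum at c = 6 (3.180 surviving offspring).

6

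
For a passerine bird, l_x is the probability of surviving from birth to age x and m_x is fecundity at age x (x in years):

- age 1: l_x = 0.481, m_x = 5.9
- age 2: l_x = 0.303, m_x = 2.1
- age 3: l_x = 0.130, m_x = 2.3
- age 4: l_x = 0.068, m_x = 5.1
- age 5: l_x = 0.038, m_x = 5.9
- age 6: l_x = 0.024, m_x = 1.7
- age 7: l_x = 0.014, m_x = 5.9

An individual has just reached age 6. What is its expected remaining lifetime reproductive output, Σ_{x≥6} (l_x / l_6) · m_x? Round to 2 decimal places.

l_6 = 0.024. Conditional survival from age 6 to x is l_x / l_6.
  x=6: (0.024/0.024) × 1.7 = 1.7000
  x=7: (0.014/0.024) × 5.9 = 3.4417
Sum = 1.7000 + 3.4417 = 5.1417

5.14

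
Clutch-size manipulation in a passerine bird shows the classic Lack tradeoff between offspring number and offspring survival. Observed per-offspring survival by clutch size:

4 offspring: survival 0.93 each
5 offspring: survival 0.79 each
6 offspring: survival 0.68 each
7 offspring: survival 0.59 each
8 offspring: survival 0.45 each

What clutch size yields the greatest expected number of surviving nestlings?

Expected surviving nestlings = c × s(c):
  c=4: 4 × 0.93 = 3.720
  c=5: 5 × 0.79 = 3.950
  c=6: 6 × 0.68 = 4.080
  c=7: 7 × 0.59 = 4.130
  c=8: 8 × 0.45 = 3.600
Maximum at c = 7 (4.130 surviving nestlings).

7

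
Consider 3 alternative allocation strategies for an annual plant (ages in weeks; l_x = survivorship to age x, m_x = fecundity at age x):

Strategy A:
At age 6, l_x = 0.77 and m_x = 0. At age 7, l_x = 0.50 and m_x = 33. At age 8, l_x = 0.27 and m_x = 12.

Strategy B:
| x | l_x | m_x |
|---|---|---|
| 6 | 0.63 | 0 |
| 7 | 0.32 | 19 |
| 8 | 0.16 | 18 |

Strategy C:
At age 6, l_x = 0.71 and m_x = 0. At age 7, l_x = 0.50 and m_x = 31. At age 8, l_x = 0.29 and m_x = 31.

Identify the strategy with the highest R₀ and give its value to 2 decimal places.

24.49

Strategy A: R₀ = 0.77×0 + 0.50×33 + 0.27×12 = 19.7400
Strategy B: R₀ = 0.63×0 + 0.32×19 + 0.16×18 = 8.9600
Strategy C: R₀ = 0.71×0 + 0.50×31 + 0.29×31 = 24.4900
Highest R₀: strategy C with 24.4900.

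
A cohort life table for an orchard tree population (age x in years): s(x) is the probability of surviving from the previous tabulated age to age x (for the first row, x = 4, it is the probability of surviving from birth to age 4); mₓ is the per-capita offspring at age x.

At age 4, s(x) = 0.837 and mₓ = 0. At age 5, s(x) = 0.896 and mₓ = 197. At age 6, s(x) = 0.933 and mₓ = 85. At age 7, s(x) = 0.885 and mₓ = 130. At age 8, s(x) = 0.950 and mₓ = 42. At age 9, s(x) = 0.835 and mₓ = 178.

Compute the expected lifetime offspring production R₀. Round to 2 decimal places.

399.86

Survivorship from birth: l_x = s_4·s_5·…·s_x.
  l_4 = 0.83700
  l_5 = 0.74995
  l_6 = 0.69971
  l_7 = 0.61924
  l_8 = 0.58828
  l_9 = 0.49121
R₀ = Σ l_x mₓ:
  age 4: 0.83700 × 0 = 0.0000
  age 5: 0.74995 × 197 = 147.7401
  age 6: 0.69971 × 85 = 59.4754
  age 7: 0.61924 × 130 = 80.5012
  age 8: 0.58828 × 42 = 24.7078
  age 9: 0.49121 × 178 = 87.4354
R₀ = 0.0000 + 147.7401 + 59.4754 + 80.5012 + 24.7078 + 87.4354 = 399.8598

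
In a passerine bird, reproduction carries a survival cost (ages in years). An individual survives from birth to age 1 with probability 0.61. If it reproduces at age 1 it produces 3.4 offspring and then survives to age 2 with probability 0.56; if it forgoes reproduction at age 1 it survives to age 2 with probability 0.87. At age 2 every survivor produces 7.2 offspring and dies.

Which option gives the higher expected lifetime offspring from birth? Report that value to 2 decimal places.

4.53

breed at age 1: R₀ = 0.61 × (3.4 + 0.56 × 7.2) = 0.61 × 7.4320 = 4.5335
delay to age 2: R₀ = 0.61 × (0.87 × 7.2) = 0.61 × 6.2640 = 3.8210
Higher: breed at age 1 (4.5335).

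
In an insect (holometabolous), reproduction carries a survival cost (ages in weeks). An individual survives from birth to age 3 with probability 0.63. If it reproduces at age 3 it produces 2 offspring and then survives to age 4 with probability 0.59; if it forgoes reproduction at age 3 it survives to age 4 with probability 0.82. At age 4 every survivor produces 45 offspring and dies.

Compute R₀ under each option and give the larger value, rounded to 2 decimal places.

23.25

breed at age 3: R₀ = 0.63 × (2 + 0.59 × 45) = 0.63 × 28.5500 = 17.9865
delay to age 4: R₀ = 0.63 × (0.82 × 45) = 0.63 × 36.9000 = 23.2470
Higher: delay to age 4 (23.2470).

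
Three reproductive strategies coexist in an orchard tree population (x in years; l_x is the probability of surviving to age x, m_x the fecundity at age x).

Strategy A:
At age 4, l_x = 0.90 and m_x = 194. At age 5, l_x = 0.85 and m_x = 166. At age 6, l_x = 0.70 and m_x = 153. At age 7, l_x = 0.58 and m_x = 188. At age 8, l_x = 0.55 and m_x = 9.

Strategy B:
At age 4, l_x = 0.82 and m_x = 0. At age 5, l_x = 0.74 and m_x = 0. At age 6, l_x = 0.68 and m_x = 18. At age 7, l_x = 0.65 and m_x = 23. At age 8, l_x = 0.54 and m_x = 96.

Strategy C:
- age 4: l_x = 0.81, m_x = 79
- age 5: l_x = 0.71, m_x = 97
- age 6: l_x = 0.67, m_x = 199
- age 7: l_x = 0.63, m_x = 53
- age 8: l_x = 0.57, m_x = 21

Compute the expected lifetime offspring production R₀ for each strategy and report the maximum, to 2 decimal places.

536.79

Strategy A: R₀ = 0.90×194 + 0.85×166 + 0.70×153 + 0.58×188 + 0.55×9 = 536.7900
Strategy B: R₀ = 0.82×0 + 0.74×0 + 0.68×18 + 0.65×23 + 0.54×96 = 79.0300
Strategy C: R₀ = 0.81×79 + 0.71×97 + 0.67×199 + 0.63×53 + 0.57×21 = 311.5500
Highest R₀: strategy A with 536.7900.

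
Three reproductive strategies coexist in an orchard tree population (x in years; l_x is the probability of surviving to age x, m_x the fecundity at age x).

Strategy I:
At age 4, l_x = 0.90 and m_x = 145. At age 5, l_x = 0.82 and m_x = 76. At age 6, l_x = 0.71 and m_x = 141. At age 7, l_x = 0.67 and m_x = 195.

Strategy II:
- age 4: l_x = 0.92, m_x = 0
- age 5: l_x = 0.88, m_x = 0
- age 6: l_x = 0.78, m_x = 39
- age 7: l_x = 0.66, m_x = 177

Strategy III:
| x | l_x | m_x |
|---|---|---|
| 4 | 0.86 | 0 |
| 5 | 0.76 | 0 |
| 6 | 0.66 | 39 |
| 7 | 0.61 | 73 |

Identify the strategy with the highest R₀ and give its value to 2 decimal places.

423.58

Strategy I: R₀ = 0.90×145 + 0.82×76 + 0.71×141 + 0.67×195 = 423.5800
Strategy II: R₀ = 0.92×0 + 0.88×0 + 0.78×39 + 0.66×177 = 147.2400
Strategy III: R₀ = 0.86×0 + 0.76×0 + 0.66×39 + 0.61×73 = 70.2700
Highest R₀: strategy I with 423.5800.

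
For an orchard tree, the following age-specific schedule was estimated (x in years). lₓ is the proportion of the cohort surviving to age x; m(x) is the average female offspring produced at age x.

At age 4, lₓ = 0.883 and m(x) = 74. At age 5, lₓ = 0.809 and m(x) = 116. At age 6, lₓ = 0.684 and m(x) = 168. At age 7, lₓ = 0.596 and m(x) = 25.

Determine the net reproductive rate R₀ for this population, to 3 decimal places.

288.998

R₀ = Σ lₓ m(x):
  age 4: 0.883 × 74 = 65.3420
  age 5: 0.809 × 116 = 93.8440
  age 6: 0.684 × 168 = 114.9120
  age 7: 0.596 × 25 = 14.9000
R₀ = 65.3420 + 93.8440 + 114.9120 + 14.9000 = 288.9980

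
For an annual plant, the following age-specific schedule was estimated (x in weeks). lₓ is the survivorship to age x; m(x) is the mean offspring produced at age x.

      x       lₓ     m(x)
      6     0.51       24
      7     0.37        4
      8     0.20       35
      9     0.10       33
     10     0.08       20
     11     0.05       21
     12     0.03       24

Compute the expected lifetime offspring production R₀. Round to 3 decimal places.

27.390

R₀ = Σ lₓ m(x):
  age 6: 0.51 × 24 = 12.2400
  age 7: 0.37 × 4 = 1.4800
  age 8: 0.20 × 35 = 7.0000
  age 9: 0.10 × 33 = 3.3000
  age 10: 0.08 × 20 = 1.6000
  age 11: 0.05 × 21 = 1.0500
  age 12: 0.03 × 24 = 0.7200
R₀ = 12.2400 + 1.4800 + 7.0000 + 3.3000 + 1.6000 + 1.0500 + 0.7200 = 27.3900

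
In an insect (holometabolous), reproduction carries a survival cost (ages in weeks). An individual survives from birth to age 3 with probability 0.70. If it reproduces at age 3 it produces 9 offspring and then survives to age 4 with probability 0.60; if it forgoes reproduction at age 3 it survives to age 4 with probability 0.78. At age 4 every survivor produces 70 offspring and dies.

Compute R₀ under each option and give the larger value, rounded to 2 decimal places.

breed at age 3: R₀ = 0.70 × (9 + 0.60 × 70) = 0.70 × 51.0000 = 35.7000
delay to age 4: R₀ = 0.70 × (0.78 × 70) = 0.70 × 54.6000 = 38.2200
Higher: delay to age 4 (38.2200).

38.22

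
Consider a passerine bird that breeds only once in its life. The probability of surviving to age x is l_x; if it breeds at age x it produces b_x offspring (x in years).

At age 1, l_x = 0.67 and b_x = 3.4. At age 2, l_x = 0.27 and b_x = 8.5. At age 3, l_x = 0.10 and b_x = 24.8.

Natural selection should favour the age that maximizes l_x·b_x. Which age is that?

3

Expected offspring if breeding at age x = l_x × b_x:
  age 1: 0.67 × 3.4 = 2.278
  age 2: 0.27 × 8.5 = 2.295
  age 3: 0.10 × 24.8 = 2.480
Maximum at age 3 (2.480).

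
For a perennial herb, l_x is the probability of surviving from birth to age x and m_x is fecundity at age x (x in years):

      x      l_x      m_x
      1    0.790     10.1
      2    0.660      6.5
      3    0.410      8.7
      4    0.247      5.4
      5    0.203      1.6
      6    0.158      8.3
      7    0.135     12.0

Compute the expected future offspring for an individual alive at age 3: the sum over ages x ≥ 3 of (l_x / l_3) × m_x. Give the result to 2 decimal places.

19.90

l_3 = 0.410. Conditional survival from age 3 to x is l_x / l_3.
  x=3: (0.410/0.410) × 8.7 = 8.7000
  x=4: (0.247/0.410) × 5.4 = 3.2532
  x=5: (0.203/0.410) × 1.6 = 0.7922
  x=6: (0.158/0.410) × 8.3 = 3.1985
  x=7: (0.135/0.410) × 12.0 = 3.9512
Sum = 8.7000 + 3.2532 + 0.7922 + 3.1985 + 3.9512 = 19.8951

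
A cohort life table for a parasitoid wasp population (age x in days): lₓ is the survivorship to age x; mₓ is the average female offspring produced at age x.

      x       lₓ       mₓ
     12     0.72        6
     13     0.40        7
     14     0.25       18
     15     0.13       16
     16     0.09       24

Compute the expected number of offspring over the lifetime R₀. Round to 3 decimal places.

R₀ = Σ lₓ mₓ:
  age 12: 0.72 × 6 = 4.3200
  age 13: 0.40 × 7 = 2.8000
  age 14: 0.25 × 18 = 4.5000
  age 15: 0.13 × 16 = 2.0800
  age 16: 0.09 × 24 = 2.1600
R₀ = 4.3200 + 2.8000 + 4.5000 + 2.0800 + 2.1600 = 15.8600

15.860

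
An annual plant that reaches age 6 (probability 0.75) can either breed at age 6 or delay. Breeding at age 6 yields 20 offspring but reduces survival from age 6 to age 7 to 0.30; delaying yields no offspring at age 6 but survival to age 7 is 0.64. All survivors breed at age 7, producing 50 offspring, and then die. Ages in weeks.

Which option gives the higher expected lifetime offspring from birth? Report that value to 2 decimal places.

breed at age 6: R₀ = 0.75 × (20 + 0.30 × 50) = 0.75 × 35.0000 = 26.2500
delay to age 7: R₀ = 0.75 × (0.64 × 50) = 0.75 × 32.0000 = 24.0000
Higher: breed at age 6 (26.2500).

26.25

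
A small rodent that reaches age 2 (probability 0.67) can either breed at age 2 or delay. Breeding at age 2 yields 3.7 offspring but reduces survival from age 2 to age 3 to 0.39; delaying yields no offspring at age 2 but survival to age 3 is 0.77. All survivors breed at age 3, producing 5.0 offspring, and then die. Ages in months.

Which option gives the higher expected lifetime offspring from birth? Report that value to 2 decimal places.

3.79

breed at age 2: R₀ = 0.67 × (3.7 + 0.39 × 5.0) = 0.67 × 5.6500 = 3.7855
delay to age 3: R₀ = 0.67 × (0.77 × 5.0) = 0.67 × 3.8500 = 2.5795
Higher: breed at age 2 (3.7855).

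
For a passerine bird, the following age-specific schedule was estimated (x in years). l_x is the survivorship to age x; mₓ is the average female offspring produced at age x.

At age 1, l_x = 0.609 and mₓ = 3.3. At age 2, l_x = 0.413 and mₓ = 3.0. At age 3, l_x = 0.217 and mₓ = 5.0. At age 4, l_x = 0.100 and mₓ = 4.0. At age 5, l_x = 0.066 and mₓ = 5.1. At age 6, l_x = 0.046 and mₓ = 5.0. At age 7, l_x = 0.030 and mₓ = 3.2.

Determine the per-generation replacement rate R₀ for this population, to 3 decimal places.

5.396

R₀ = Σ l_x mₓ:
  age 1: 0.609 × 3.3 = 2.0097
  age 2: 0.413 × 3.0 = 1.2390
  age 3: 0.217 × 5.0 = 1.0850
  age 4: 0.100 × 4.0 = 0.4000
  age 5: 0.066 × 5.1 = 0.3366
  age 6: 0.046 × 5.0 = 0.2300
  age 7: 0.030 × 3.2 = 0.0960
R₀ = 2.0097 + 1.2390 + 1.0850 + 0.4000 + 0.3366 + 0.2300 + 0.0960 = 5.3963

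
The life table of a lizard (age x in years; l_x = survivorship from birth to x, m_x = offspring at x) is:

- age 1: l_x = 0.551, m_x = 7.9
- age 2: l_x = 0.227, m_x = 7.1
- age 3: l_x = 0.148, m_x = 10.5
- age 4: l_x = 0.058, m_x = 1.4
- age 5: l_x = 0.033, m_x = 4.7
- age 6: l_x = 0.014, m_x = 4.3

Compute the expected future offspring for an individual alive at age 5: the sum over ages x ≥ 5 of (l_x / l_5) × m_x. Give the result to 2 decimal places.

6.52

l_5 = 0.033. Conditional survival from age 5 to x is l_x / l_5.
  x=5: (0.033/0.033) × 4.7 = 4.7000
  x=6: (0.014/0.033) × 4.3 = 1.8242
Sum = 4.7000 + 1.8242 = 6.5242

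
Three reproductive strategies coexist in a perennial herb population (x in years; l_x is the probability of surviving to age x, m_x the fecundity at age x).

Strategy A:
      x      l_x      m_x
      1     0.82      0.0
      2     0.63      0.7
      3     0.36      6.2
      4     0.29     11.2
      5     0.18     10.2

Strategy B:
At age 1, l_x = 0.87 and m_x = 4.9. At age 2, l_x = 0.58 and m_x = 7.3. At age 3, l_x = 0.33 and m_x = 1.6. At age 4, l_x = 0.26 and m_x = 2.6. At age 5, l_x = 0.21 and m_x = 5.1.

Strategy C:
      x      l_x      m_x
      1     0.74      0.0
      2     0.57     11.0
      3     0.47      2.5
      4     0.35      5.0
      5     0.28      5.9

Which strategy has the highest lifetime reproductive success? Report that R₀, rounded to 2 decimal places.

10.85

Strategy A: R₀ = 0.82×0.0 + 0.63×0.7 + 0.36×6.2 + 0.29×11.2 + 0.18×10.2 = 7.7570
Strategy B: R₀ = 0.87×4.9 + 0.58×7.3 + 0.33×1.6 + 0.26×2.6 + 0.21×5.1 = 10.7720
Strategy C: R₀ = 0.74×0.0 + 0.57×11.0 + 0.47×2.5 + 0.35×5.0 + 0.28×5.9 = 10.8470
Highest R₀: strategy C with 10.8470.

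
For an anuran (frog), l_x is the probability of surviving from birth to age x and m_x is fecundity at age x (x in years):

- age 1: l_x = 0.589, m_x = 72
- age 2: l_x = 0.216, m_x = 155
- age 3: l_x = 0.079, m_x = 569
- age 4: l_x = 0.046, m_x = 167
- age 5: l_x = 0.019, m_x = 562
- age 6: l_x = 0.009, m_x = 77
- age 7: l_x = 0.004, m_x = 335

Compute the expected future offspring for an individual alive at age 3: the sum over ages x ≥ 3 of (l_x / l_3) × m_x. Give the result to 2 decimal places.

l_3 = 0.079. Conditional survival from age 3 to x is l_x / l_3.
  x=3: (0.079/0.079) × 569 = 569.0000
  x=4: (0.046/0.079) × 167 = 97.2405
  x=5: (0.019/0.079) × 562 = 135.1646
  x=6: (0.009/0.079) × 77 = 8.7722
  x=7: (0.004/0.079) × 335 = 16.9620
Sum = 569.0000 + 97.2405 + 135.1646 + 8.7722 + 16.9620 = 827.1392

827.14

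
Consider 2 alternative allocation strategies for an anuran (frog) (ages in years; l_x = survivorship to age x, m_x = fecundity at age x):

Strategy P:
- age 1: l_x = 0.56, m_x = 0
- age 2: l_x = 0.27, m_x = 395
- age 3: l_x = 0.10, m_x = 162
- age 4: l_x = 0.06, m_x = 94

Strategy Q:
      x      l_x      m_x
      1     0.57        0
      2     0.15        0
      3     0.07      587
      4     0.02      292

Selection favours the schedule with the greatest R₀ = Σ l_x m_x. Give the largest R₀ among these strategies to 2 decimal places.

Strategy P: R₀ = 0.56×0 + 0.27×395 + 0.10×162 + 0.06×94 = 128.4900
Strategy Q: R₀ = 0.57×0 + 0.15×0 + 0.07×587 + 0.02×292 = 46.9300
Highest R₀: strategy P with 128.4900.

128.49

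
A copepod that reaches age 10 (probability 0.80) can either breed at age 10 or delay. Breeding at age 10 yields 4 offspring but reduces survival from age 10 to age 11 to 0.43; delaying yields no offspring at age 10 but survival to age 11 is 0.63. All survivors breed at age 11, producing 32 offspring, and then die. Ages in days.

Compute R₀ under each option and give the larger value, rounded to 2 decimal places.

16.13

breed at age 10: R₀ = 0.80 × (4 + 0.43 × 32) = 0.80 × 17.7600 = 14.2080
delay to age 11: R₀ = 0.80 × (0.63 × 32) = 0.80 × 20.1600 = 16.1280
Higher: delay to age 11 (16.1280).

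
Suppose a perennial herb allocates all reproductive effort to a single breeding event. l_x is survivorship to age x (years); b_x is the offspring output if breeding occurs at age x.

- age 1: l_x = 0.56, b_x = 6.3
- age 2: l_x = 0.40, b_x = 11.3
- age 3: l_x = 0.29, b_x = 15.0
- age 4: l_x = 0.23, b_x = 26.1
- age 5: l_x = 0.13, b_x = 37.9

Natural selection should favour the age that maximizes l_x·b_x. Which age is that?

4

Expected offspring if breeding at age x = l_x × b_x:
  age 1: 0.56 × 6.3 = 3.528
  age 2: 0.40 × 11.3 = 4.520
  age 3: 0.29 × 15.0 = 4.350
  age 4: 0.23 × 26.1 = 6.003
  age 5: 0.13 × 37.9 = 4.927
Maximum at age 4 (6.003).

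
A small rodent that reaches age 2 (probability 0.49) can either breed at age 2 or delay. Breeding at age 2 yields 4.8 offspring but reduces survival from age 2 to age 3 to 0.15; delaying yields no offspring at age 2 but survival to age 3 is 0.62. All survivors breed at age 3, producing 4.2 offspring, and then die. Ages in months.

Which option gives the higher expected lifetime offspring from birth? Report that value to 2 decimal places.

2.66

breed at age 2: R₀ = 0.49 × (4.8 + 0.15 × 4.2) = 0.49 × 5.4300 = 2.6607
delay to age 3: R₀ = 0.49 × (0.62 × 4.2) = 0.49 × 2.6040 = 1.2760
Higher: breed at age 2 (2.6607).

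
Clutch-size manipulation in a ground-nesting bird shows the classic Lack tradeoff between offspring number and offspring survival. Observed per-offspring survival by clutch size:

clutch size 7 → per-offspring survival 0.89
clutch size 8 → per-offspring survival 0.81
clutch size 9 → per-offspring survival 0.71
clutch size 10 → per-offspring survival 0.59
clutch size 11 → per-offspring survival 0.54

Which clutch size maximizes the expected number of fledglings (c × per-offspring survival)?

Expected fledglings = c × s(c):
  c=7: 7 × 0.89 = 6.230
  c=8: 8 × 0.81 = 6.480
  c=9: 9 × 0.71 = 6.390
  c=10: 10 × 0.59 = 5.900
  c=11: 11 × 0.54 = 5.940
Maximum at c = 8 (6.480 fledglings).

8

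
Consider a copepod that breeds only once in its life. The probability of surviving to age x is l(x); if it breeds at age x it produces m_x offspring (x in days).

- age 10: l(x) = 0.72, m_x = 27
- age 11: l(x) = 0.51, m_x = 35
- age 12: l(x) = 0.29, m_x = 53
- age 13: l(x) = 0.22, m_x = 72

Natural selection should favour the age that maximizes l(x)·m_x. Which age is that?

Expected offspring if breeding at age x = l(x) × m_x:
  age 10: 0.72 × 27 = 19.440
  age 11: 0.51 × 35 = 17.850
  age 12: 0.29 × 53 = 15.370
  age 13: 0.22 × 72 = 15.840
Maximum at age 10 (19.440).

10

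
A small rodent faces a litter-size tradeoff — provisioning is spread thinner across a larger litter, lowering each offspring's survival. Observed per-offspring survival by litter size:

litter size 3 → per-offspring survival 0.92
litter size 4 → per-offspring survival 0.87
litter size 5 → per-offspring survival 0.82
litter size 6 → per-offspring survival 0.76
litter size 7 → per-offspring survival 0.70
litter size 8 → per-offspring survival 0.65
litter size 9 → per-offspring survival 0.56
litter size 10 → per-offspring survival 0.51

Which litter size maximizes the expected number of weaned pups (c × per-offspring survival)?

8

Expected weaned pups = c × s(c):
  c=3: 3 × 0.92 = 2.760
  c=4: 4 × 0.87 = 3.480
  c=5: 5 × 0.82 = 4.100
  c=6: 6 × 0.76 = 4.560
  c=7: 7 × 0.70 = 4.900
  c=8: 8 × 0.65 = 5.200
  c=9: 9 × 0.56 = 5.040
  c=10: 10 × 0.51 = 5.100
Maximum at c = 8 (5.200 weaned pups).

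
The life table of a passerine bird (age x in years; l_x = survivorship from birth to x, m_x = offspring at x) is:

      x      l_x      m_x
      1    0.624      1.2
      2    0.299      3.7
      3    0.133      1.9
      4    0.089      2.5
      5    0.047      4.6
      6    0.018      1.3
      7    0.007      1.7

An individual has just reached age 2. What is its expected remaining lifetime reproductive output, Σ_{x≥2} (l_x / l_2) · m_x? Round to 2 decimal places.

6.13

l_2 = 0.299. Conditional survival from age 2 to x is l_x / l_2.
  x=2: (0.299/0.299) × 3.7 = 3.7000
  x=3: (0.133/0.299) × 1.9 = 0.8452
  x=4: (0.089/0.299) × 2.5 = 0.7441
  x=5: (0.047/0.299) × 4.6 = 0.7231
  x=6: (0.018/0.299) × 1.3 = 0.0783
  x=7: (0.007/0.299) × 1.7 = 0.0398
Sum = 3.7000 + 0.8452 + 0.7441 + 0.7231 + 0.0783 + 0.0398 = 6.1304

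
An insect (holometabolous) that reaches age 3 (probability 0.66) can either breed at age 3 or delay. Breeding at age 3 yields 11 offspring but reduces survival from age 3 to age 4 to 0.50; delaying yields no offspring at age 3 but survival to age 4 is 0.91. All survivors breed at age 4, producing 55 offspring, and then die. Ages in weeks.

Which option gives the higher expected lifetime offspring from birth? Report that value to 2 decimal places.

breed at age 3: R₀ = 0.66 × (11 + 0.50 × 55) = 0.66 × 38.5000 = 25.4100
delay to age 4: R₀ = 0.66 × (0.91 × 55) = 0.66 × 50.0500 = 33.0330
Higher: delay to age 4 (33.0330).

33.03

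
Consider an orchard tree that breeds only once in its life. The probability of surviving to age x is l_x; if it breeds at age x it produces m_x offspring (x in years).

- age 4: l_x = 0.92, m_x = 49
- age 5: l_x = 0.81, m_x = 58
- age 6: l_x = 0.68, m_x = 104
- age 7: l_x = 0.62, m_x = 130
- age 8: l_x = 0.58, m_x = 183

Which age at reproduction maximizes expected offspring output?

8

Expected offspring if breeding at age x = l_x × m_x:
  age 4: 0.92 × 49 = 45.080
  age 5: 0.81 × 58 = 46.980
  age 6: 0.68 × 104 = 70.720
  age 7: 0.62 × 130 = 80.600
  age 8: 0.58 × 183 = 106.140
Maximum at age 8 (106.140).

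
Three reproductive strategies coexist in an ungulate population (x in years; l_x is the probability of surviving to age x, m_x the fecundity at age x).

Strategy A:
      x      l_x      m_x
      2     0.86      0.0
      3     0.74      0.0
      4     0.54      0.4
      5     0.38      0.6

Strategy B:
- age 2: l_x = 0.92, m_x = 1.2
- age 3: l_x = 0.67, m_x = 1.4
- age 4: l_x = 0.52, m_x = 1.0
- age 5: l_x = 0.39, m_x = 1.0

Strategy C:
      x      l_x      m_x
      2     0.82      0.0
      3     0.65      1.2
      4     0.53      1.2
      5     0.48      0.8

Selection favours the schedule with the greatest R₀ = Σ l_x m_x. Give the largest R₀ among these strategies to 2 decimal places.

2.95

Strategy A: R₀ = 0.86×0.0 + 0.74×0.0 + 0.54×0.4 + 0.38×0.6 = 0.4440
Strategy B: R₀ = 0.92×1.2 + 0.67×1.4 + 0.52×1.0 + 0.39×1.0 = 2.9520
Strategy C: R₀ = 0.82×0.0 + 0.65×1.2 + 0.53×1.2 + 0.48×0.8 = 1.8000
Highest R₀: strategy B with 2.9520.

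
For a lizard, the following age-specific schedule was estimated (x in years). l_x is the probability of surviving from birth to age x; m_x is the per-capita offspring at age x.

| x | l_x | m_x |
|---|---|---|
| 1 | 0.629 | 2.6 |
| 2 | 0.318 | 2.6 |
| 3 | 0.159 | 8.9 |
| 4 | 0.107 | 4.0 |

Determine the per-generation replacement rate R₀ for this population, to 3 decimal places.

4.305

R₀ = Σ l_x m_x:
  age 1: 0.629 × 2.6 = 1.6354
  age 2: 0.318 × 2.6 = 0.8268
  age 3: 0.159 × 8.9 = 1.4151
  age 4: 0.107 × 4.0 = 0.4280
R₀ = 1.6354 + 0.8268 + 1.4151 + 0.4280 = 4.3053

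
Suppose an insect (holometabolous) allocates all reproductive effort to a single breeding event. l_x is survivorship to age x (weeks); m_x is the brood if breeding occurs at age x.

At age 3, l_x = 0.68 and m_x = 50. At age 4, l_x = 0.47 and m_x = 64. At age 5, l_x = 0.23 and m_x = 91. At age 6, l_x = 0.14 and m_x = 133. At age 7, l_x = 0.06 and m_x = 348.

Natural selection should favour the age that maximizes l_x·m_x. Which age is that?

Expected offspring if breeding at age x = l_x × m_x:
  age 3: 0.68 × 50 = 34.000
  age 4: 0.47 × 64 = 30.080
  age 5: 0.23 × 91 = 20.930
  age 6: 0.14 × 133 = 18.620
  age 7: 0.06 × 348 = 20.880
Maximum at age 3 (34.000).

3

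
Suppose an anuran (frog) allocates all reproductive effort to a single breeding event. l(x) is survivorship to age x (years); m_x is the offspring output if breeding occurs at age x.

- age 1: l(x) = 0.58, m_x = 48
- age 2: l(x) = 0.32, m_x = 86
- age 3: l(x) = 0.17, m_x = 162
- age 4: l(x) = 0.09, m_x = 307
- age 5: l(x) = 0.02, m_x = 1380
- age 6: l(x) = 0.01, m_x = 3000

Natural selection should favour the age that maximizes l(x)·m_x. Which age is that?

Expected offspring if breeding at age x = l(x) × m_x:
  age 1: 0.58 × 48 = 27.840
  age 2: 0.32 × 86 = 27.520
  age 3: 0.17 × 162 = 27.540
  age 4: 0.09 × 307 = 27.630
  age 5: 0.02 × 1380 = 27.600
  age 6: 0.01 × 3000 = 30.000
Maximum at age 6 (30.000).

6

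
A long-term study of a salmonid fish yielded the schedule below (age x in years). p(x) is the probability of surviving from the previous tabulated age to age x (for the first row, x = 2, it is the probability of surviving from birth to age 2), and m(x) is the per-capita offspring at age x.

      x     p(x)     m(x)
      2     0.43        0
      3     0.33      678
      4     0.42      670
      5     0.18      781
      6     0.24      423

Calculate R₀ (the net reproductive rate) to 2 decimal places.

Survivorship from birth: l_x = p_2·p_3·…·p_x.
  l_2 = 0.43000
  l_3 = 0.14190
  l_4 = 0.05960
  l_5 = 0.01073
  l_6 = 0.00257
R₀ = Σ l_x m(x):
  age 2: 0.43000 × 0 = 0.0000
  age 3: 0.14190 × 678 = 96.2082
  age 4: 0.05960 × 670 = 39.9320
  age 5: 0.01073 × 781 = 8.3801
  age 6: 0.00257 × 423 = 1.0871
R₀ = 0.0000 + 96.2082 + 39.9320 + 8.3801 + 1.0871 = 145.6074

145.61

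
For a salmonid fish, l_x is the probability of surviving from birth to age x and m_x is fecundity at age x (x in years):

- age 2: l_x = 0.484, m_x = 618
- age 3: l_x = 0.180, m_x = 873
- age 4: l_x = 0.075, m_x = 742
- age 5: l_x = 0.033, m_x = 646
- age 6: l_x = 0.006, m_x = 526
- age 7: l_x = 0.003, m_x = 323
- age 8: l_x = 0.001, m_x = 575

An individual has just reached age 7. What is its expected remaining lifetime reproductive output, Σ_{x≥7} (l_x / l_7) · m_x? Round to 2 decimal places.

l_7 = 0.003. Conditional survival from age 7 to x is l_x / l_7.
  x=7: (0.003/0.003) × 323 = 323.0000
  x=8: (0.001/0.003) × 575 = 191.6667
Sum = 323.0000 + 191.6667 = 514.6667

514.67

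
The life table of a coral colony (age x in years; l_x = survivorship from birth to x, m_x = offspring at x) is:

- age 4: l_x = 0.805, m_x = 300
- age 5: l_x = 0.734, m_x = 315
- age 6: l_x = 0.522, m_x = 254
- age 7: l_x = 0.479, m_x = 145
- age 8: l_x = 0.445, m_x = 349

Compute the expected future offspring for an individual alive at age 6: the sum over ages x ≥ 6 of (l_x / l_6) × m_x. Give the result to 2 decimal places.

l_6 = 0.522. Conditional survival from age 6 to x is l_x / l_6.
  x=6: (0.522/0.522) × 254 = 254.0000
  x=7: (0.479/0.522) × 145 = 133.0556
  x=8: (0.445/0.522) × 349 = 297.5192
Sum = 254.0000 + 133.0556 + 297.5192 = 684.5747

684.57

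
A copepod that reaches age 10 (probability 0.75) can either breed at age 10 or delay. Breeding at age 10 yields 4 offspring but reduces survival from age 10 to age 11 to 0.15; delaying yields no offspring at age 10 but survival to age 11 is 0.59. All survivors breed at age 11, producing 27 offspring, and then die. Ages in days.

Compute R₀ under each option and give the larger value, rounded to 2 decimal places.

11.95

breed at age 10: R₀ = 0.75 × (4 + 0.15 × 27) = 0.75 × 8.0500 = 6.0375
delay to age 11: R₀ = 0.75 × (0.59 × 27) = 0.75 × 15.9300 = 11.9475
Higher: delay to age 11 (11.9475).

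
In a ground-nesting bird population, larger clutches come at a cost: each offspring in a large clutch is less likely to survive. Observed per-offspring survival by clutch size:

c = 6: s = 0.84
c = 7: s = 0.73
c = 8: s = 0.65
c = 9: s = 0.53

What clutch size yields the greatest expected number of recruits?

Expected recruits = c × s(c):
  c=6: 6 × 0.84 = 5.040
  c=7: 7 × 0.73 = 5.110
  c=8: 8 × 0.65 = 5.200
  c=9: 9 × 0.53 = 4.770
Maximum at c = 8 (5.200 recruits).

8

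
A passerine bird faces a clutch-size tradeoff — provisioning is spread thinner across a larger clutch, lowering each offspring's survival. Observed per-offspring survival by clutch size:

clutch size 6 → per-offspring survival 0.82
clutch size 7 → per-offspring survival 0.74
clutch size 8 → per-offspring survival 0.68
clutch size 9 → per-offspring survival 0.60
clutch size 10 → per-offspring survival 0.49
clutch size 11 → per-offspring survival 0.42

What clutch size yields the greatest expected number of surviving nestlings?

8

Expected surviving nestlings = c × s(c):
  c=6: 6 × 0.82 = 4.920
  c=7: 7 × 0.74 = 5.180
  c=8: 8 × 0.68 = 5.440
  c=9: 9 × 0.60 = 5.400
  c=10: 10 × 0.49 = 4.900
  c=11: 11 × 0.42 = 4.620
Maximum at c = 8 (5.440 surviving nestlings).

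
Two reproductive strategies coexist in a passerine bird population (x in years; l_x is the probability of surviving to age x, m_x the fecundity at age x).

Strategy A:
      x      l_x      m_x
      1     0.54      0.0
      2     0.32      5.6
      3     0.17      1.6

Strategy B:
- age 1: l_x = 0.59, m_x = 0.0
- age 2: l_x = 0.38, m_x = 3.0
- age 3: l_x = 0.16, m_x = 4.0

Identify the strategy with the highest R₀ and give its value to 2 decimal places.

Strategy A: R₀ = 0.54×0.0 + 0.32×5.6 + 0.17×1.6 = 2.0640
Strategy B: R₀ = 0.59×0.0 + 0.38×3.0 + 0.16×4.0 = 1.7800
Highest R₀: strategy A with 2.0640.

2.06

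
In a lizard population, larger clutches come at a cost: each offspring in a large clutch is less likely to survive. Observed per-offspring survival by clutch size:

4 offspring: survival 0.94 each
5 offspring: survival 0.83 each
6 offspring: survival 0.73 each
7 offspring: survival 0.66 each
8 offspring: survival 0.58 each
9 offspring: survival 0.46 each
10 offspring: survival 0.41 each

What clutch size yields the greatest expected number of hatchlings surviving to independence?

Expected hatchlings surviving to independence = c × s(c):
  c=4: 4 × 0.94 = 3.760
  c=5: 5 × 0.83 = 4.150
  c=6: 6 × 0.73 = 4.380
  c=7: 7 × 0.66 = 4.620
  c=8: 8 × 0.58 = 4.640
  c=9: 9 × 0.46 = 4.140
  c=10: 10 × 0.41 = 4.100
Maximum at c = 8 (4.640 hatchlings surviving to independence).

8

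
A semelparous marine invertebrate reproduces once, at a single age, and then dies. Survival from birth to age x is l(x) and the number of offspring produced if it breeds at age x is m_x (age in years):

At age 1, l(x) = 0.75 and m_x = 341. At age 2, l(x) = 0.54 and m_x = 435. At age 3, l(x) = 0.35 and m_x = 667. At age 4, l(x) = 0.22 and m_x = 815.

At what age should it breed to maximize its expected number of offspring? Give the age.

1

Expected offspring if breeding at age x = l(x) × m_x:
  age 1: 0.75 × 341 = 255.750
  age 2: 0.54 × 435 = 234.900
  age 3: 0.35 × 667 = 233.450
  age 4: 0.22 × 815 = 179.300
Maximum at age 1 (255.750).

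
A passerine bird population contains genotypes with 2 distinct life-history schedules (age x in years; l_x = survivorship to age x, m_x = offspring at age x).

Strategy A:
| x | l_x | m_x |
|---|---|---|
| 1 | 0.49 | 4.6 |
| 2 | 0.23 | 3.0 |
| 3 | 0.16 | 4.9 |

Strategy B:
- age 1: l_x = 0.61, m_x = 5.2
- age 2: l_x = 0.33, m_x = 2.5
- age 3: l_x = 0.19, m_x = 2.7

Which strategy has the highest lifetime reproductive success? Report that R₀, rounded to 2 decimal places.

Strategy A: R₀ = 0.49×4.6 + 0.23×3.0 + 0.16×4.9 = 3.7280
Strategy B: R₀ = 0.61×5.2 + 0.33×2.5 + 0.19×2.7 = 4.5100
Highest R₀: strategy B with 4.5100.

4.51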